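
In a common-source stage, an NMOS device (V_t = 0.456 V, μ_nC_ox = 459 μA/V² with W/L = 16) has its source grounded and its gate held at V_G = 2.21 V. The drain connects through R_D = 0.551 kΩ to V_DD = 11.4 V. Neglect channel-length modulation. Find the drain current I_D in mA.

I_D = 11.3 mA

V_GS = V_G = 2.21 V, so V_ov = 2.21 − 0.456 = 1.75 V.
k_n = μ_nC_ox · (W/L) = 7.344 mA/V².
Assume saturation: I_D = ½ k_n V_ov² = 0.5 × 7.344 × 1.75² = 11.3 mA, giving V_DS = V_DD − I_D R_D = 11.4 − 11.3 × 0.551 = 5.18 V.
V_DS = 5.18 V ≥ V_ov = 1.75 V, confirming saturation.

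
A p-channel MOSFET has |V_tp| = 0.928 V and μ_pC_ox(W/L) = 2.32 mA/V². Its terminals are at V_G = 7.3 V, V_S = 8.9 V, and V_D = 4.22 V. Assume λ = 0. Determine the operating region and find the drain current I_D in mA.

Saturation; I_D = 0.524 mA

V_SG = V_S − V_G = 8.9 − 7.3 = 1.6 V; V_SD = V_S − V_D = 8.9 − 4.22 = 4.68 V.
V_ov = V_SG − |V_tp| = 1.6 − 0.928 = 0.672 V.
Since V_SD = 4.68 V ≥ V_ov = 0.672 V, the device is in saturation.
I_D = ½ k_p V_ov² = 0.5 × 2.32 × 0.672² = 0.524 mA.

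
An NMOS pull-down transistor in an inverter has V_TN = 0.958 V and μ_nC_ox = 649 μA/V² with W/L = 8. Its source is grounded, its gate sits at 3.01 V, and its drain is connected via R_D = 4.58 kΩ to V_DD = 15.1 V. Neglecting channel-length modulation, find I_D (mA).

I_D = 3.23 mA

V_GS = V_G = 3.01 V, so V_ov = 3.01 − 0.958 = 2.05 V.
k_n = μ_nC_ox · (W/L) = 5.192 mA/V².
Assume saturation: I_D = ½ k_n V_ov² = 0.5 × 5.192 × 2.05² = 10.9 mA, giving V_DS = V_DD − I_D R_D = 15.1 − 10.9 × 4.58 = -35 V.
But -35 V < V_ov = 2.05 V, so the device is actually in triode.
In triode I_D = k_n[V_ov V_DS − ½ V_DS²] and I_D = (V_DD − V_DS)/R_D. Equating: 11.9 V_DS² − 49.8 V_DS + 15.1 = 0, giving V_DS = 0.329 V (the root below V_ov).
I_D = (15.1 − 0.329) / 4.58 = 3.23 mA.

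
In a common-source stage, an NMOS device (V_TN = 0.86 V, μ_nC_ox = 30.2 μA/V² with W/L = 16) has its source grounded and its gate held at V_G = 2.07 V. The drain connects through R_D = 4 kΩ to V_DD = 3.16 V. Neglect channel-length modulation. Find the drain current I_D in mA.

I_D = 0.354 mA

V_GS = V_G = 2.07 V, so V_ov = 2.07 − 0.86 = 1.21 V.
k_n = μ_nC_ox · (W/L) = 0.4832 mA/V².
Assume saturation: I_D = ½ k_n V_ov² = 0.5 × 0.4832 × 1.21² = 0.354 mA, giving V_DS = V_DD − I_D R_D = 3.16 − 0.354 × 4 = 1.75 V.
V_DS = 1.75 V ≥ V_ov = 1.21 V, confirming saturation.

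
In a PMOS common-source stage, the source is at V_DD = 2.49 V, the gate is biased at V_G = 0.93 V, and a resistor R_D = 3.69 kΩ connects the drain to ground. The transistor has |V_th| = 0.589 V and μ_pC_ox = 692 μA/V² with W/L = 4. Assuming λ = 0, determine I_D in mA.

V_SG = V_DD − V_G = 2.49 − 0.93 = 1.56 V, so V_ov = 1.56 − 0.589 = 0.971 V.
k_p = μ_pC_ox · (W/L) = 2.768 mA/V².
Assume saturation: I_D = ½ k_p V_ov² = 0.5 × 2.768 × 0.971² = 1.3 mA, giving V_SD = V_DD − I_D R_D = 2.49 − 1.3 × 3.69 = -2.33 V.
But -2.33 V < V_ov = 0.971 V, so the device is actually in triode.
In triode I_D = k_p[V_ov V_SD − ½ V_SD²] and I_D = (V_DD − V_SD)/R_D. Equating: 5.11 V_SD² − 10.92 V_SD + 2.49 = 0, giving V_SD = 0.26 V (the root below V_ov).
I_D = (2.49 − 0.26) / 3.69 = 0.604 mA.

I_D = 0.604 mA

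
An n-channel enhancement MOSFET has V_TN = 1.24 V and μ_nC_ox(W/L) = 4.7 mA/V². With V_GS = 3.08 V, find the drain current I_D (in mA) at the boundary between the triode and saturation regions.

At the boundary V_DS = V_ov = V_GS − V_TN = 3.08 − 1.24 = 1.84 V.
I_D = ½ k_n V_ov² = 0.5 × 4.7 × 1.84² = 7.96 mA.

I_D = 7.96 mA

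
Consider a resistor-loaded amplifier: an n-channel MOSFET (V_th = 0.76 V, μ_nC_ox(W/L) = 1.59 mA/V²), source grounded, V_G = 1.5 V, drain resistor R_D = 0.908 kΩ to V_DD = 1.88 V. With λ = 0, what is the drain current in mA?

V_GS = V_G = 1.5 V, so V_ov = 1.5 − 0.76 = 0.74 V.
Assume saturation: I_D = ½ k_n V_ov² = 0.5 × 1.59 × 0.74² = 0.435 mA, giving V_DS = V_DD − I_D R_D = 1.88 − 0.435 × 0.908 = 1.48 V.
V_DS = 1.48 V ≥ V_ov = 0.74 V, confirming saturation.

I_D = 0.435 mA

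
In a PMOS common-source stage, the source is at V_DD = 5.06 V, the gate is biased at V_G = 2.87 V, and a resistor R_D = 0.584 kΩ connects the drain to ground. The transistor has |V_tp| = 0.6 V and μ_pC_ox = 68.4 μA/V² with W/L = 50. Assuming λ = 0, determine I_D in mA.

V_SG = V_DD − V_G = 5.06 − 2.87 = 2.19 V, so V_ov = 2.19 − 0.6 = 1.59 V.
k_p = μ_pC_ox · (W/L) = 3.42 mA/V².
Assume saturation: I_D = ½ k_p V_ov² = 0.5 × 3.42 × 1.59² = 4.32 mA, giving V_SD = V_DD − I_D R_D = 5.06 − 4.32 × 0.584 = 2.54 V.
V_SD = 2.54 V ≥ V_ov = 1.59 V, confirming saturation.

I_D = 4.32 mA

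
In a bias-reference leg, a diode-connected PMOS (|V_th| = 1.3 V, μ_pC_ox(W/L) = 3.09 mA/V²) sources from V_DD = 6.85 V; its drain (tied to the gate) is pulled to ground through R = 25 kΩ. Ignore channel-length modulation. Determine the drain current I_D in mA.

With gate tied to drain, V_SG = V_SD ≥ V_SG − |V_th|, so the device is in saturation.
KCL at the drain: ½ k_p (V_SG − |V_th|)² = (V_DD − V_SG)/R.
Let x = V_SG − 1.3. Then 38.6 x² + x − 5.55 = 0, giving x = 0.366 V (positive root), so V_SG = 1.67 V.
I_D = (V_DD − V_SG)/R = (6.85 − 1.67) / 25 = 0.207 mA.

I_D = 0.207 mA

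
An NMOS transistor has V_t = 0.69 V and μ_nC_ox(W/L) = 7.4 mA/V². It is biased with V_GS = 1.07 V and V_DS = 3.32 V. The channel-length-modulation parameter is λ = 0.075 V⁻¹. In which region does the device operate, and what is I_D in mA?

Saturation; I_D = 0.667 mA

V_ov = V_GS − V_t = 1.07 − 0.69 = 0.38 V.
Since V_DS = 3.32 V ≥ V_ov = 0.38 V, the device is in saturation.
I_D = ½ k_n V_ov² (1 + λ V_DS) = 0.5 × 7.4 × 0.38² × (1 + 0.075 × 3.32) = 0.667 mA.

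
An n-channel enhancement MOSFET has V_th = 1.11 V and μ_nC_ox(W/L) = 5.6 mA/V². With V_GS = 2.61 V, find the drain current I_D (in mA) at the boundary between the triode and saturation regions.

I_D = 6.30 mA

At the boundary V_DS = V_ov = V_GS − V_th = 2.61 − 1.11 = 1.5 V.
I_D = ½ k_n V_ov² = 0.5 × 5.6 × 1.5² = 6.3 mA.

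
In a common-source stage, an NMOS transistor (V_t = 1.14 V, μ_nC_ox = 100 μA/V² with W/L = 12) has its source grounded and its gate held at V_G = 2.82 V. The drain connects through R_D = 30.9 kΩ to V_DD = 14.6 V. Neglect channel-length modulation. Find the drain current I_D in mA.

V_GS = V_G = 2.82 V, so V_ov = 2.82 − 1.14 = 1.68 V.
k_n = μ_nC_ox · (W/L) = 1.2 mA/V².
Assume saturation: I_D = ½ k_n V_ov² = 0.5 × 1.2 × 1.68² = 1.69 mA, giving V_DS = V_DD − I_D R_D = 14.6 − 1.69 × 30.9 = -37.7 V.
But -37.7 V < V_ov = 1.68 V, so the device is actually in triode.
In triode I_D = k_n[V_ov V_DS − ½ V_DS²] and I_D = (V_DD − V_DS)/R_D. Equating: 18.5 V_DS² − 63.29 V_DS + 14.6 = 0, giving V_DS = 0.249 V (the root below V_ov).
I_D = (14.6 − 0.249) / 30.9 = 0.464 mA.

I_D = 0.464 mA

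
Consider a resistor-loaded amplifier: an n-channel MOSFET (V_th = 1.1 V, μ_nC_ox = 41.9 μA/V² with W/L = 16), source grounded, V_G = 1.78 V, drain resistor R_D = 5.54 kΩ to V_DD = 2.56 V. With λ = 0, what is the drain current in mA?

V_GS = V_G = 1.78 V, so V_ov = 1.78 − 1.1 = 0.68 V.
k_n = μ_nC_ox · (W/L) = 0.6704 mA/V².
Assume saturation: I_D = ½ k_n V_ov² = 0.5 × 0.6704 × 0.68² = 0.155 mA, giving V_DS = V_DD − I_D R_D = 2.56 − 0.155 × 5.54 = 1.7 V.
V_DS = 1.7 V ≥ V_ov = 0.68 V, confirming saturation.

I_D = 0.155 mA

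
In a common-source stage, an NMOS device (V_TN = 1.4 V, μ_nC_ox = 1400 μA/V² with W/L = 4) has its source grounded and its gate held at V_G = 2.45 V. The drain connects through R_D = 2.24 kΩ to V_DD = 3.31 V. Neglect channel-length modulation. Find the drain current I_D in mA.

V_GS = V_G = 2.45 V, so V_ov = 2.45 − 1.4 = 1.05 V.
k_n = μ_nC_ox · (W/L) = 5.6 mA/V².
Assume saturation: I_D = ½ k_n V_ov² = 0.5 × 5.6 × 1.05² = 3.09 mA, giving V_DS = V_DD − I_D R_D = 3.31 − 3.09 × 2.24 = -3.6 V.
But -3.6 V < V_ov = 1.05 V, so the device is actually in triode.
In triode I_D = k_n[V_ov V_DS − ½ V_DS²] and I_D = (V_DD − V_DS)/R_D. Equating: 6.27 V_DS² − 14.17 V_DS + 3.31 = 0, giving V_DS = 0.265 V (the root below V_ov).
I_D = (3.31 − 0.265) / 2.24 = 1.36 mA.

I_D = 1.36 mA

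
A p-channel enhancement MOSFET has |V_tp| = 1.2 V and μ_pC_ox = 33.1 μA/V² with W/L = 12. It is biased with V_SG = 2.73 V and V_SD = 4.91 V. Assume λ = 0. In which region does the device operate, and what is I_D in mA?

k_p = μ_pC_ox · (W/L) = 0.3972 mA/V².
V_ov = V_SG − |V_tp| = 2.73 − 1.2 = 1.53 V.
Since V_SD = 4.91 V ≥ V_ov = 1.53 V, the device is in saturation.
I_D = ½ k_p V_ov² = 0.5 × 0.3972 × 1.53² = 0.465 mA.

Saturation; I_D = 0.465 mA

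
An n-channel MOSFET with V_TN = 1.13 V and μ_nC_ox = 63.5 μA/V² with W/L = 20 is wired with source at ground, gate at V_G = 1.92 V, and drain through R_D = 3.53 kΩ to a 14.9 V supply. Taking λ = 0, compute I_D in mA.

I_D = 0.396 mA

V_GS = V_G = 1.92 V, so V_ov = 1.92 − 1.13 = 0.79 V.
k_n = μ_nC_ox · (W/L) = 1.27 mA/V².
Assume saturation: I_D = ½ k_n V_ov² = 0.5 × 1.27 × 0.79² = 0.396 mA, giving V_DS = V_DD − I_D R_D = 14.9 − 0.396 × 3.53 = 13.5 V.
V_DS = 13.5 V ≥ V_ov = 0.79 V, confirming saturation.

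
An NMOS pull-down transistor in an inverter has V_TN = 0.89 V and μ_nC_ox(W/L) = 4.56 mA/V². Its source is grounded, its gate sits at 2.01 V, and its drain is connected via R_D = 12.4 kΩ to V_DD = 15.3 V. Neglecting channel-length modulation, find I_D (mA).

I_D = 1.21 mA

V_GS = V_G = 2.01 V, so V_ov = 2.01 − 0.89 = 1.12 V.
Assume saturation: I_D = ½ k_n V_ov² = 0.5 × 4.56 × 1.12² = 2.86 mA, giving V_DS = V_DD − I_D R_D = 15.3 − 2.86 × 12.4 = -20.2 V.
But -20.2 V < V_ov = 1.12 V, so the device is actually in triode.
In triode I_D = k_n[V_ov V_DS − ½ V_DS²] and I_D = (V_DD − V_DS)/R_D. Equating: 28.3 V_DS² − 64.33 V_DS + 15.3 = 0, giving V_DS = 0.27 V (the root below V_ov).
I_D = (15.3 − 0.27) / 12.4 = 1.21 mA.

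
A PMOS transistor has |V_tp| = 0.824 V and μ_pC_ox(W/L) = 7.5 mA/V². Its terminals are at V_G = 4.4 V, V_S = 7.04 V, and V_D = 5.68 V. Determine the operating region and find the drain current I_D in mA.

V_SG = V_S − V_G = 7.04 − 4.4 = 2.64 V; V_SD = V_S − V_D = 7.04 − 5.68 = 1.36 V.
V_ov = V_SG − |V_tp| = 2.64 − 0.824 = 1.82 V.
Since V_SD = 1.36 V < V_ov = 1.82 V, the device is in the triode region.
I_D = k_p [V_ov · V_SD − ½ V_SD²] = 7.5 × [1.82 × 1.36 − 0.5 × 1.36²] = 11.6 mA.

Triode; I_D = 11.6 mA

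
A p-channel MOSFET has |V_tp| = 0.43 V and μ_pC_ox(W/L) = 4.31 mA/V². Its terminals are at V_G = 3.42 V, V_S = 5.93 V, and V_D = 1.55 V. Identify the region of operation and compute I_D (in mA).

Saturation; I_D = 9.32 mA

V_SG = V_S − V_G = 5.93 − 3.42 = 2.51 V; V_SD = V_S − V_D = 5.93 − 1.55 = 4.38 V.
V_ov = V_SG − |V_tp| = 2.51 − 0.43 = 2.08 V.
Since V_SD = 4.38 V ≥ V_ov = 2.08 V, the device is in saturation.
I_D = ½ k_p V_ov² = 0.5 × 4.31 × 2.08² = 9.32 mA.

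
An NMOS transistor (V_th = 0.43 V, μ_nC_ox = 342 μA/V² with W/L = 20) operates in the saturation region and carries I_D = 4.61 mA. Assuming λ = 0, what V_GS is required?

k_n = μ_nC_ox · (W/L) = 6.84 mA/V².
In saturation I_D = ½ k_n (V_GS − V_th)², so V_GS − V_th = √(2 I_D / k_n) = √(2 × 4.61 / 6.84) = 1.16 V.
V_GS = 0.43 + 1.16 = 1.59 V.

V_GS = 1.59 V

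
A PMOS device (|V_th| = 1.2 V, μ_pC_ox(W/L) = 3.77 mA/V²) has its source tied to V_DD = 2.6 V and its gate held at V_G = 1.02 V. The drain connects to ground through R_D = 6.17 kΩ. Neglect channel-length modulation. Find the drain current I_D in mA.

I_D = 0.272 mA

V_SG = V_DD − V_G = 2.6 − 1.02 = 1.58 V, so V_ov = 1.58 − 1.2 = 0.38 V.
Assume saturation: I_D = ½ k_p V_ov² = 0.5 × 3.77 × 0.38² = 0.272 mA, giving V_SD = V_DD − I_D R_D = 2.6 − 0.272 × 6.17 = 0.921 V.
V_SD = 0.921 V ≥ V_ov = 0.38 V, confirming saturation.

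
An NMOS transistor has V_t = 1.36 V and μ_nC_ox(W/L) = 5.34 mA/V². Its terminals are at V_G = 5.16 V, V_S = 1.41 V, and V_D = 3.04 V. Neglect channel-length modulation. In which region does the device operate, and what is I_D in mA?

V_GS = V_G − V_S = 5.16 − 1.41 = 3.75 V; V_DS = V_D − V_S = 3.04 − 1.41 = 1.63 V.
V_ov = V_GS − V_t = 3.75 − 1.36 = 2.39 V.
Since V_DS = 1.63 V < V_ov = 2.39 V, the device is in the triode region.
I_D = k_n [V_ov · V_DS − ½ V_DS²] = 5.34 × [2.39 × 1.63 − 0.5 × 1.63²] = 13.7 mA.

Triode; I_D = 13.7 mA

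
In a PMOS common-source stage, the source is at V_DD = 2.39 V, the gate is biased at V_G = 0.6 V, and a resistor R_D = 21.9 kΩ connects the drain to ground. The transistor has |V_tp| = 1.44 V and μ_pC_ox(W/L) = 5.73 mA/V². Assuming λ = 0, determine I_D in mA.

V_SG = V_DD − V_G = 2.39 − 0.6 = 1.79 V, so V_ov = 1.79 − 1.44 = 0.35 V.
Assume saturation: I_D = ½ k_p V_ov² = 0.5 × 5.73 × 0.35² = 0.351 mA, giving V_SD = V_DD − I_D R_D = 2.39 − 0.351 × 21.9 = -5.3 V.
But -5.3 V < V_ov = 0.35 V, so the device is actually in triode.
In triode I_D = k_p[V_ov V_SD − ½ V_SD²] and I_D = (V_DD − V_SD)/R_D. Equating: 62.7 V_SD² − 44.92 V_SD + 2.39 = 0, giving V_SD = 0.0579 V (the root below V_ov).
I_D = (2.39 − 0.0579) / 21.9 = 0.106 mA.

I_D = 0.106 mA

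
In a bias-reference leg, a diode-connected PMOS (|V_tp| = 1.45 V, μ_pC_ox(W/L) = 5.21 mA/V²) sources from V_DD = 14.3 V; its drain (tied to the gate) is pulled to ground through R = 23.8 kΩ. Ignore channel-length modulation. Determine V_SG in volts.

V_SG = 1.90 V

With gate tied to drain, V_SG = V_SD ≥ V_SG − |V_tp|, so the device is in saturation.
KCL at the drain: ½ k_p (V_SG − |V_tp|)² = (V_DD − V_SG)/R.
Let x = V_SG − 1.45. Then 62 x² + x − 12.85 = 0, giving x = 0.447 V (positive root), so V_SG = 1.9 V.
I_D = (V_DD − V_SG)/R = (14.3 − 1.9) / 23.8 = 0.521 mA.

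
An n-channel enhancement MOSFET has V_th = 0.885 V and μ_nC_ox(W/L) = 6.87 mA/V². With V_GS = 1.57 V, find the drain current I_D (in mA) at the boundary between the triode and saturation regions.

I_D = 1.61 mA

At the boundary V_DS = V_ov = V_GS − V_th = 1.57 − 0.885 = 0.685 V.
I_D = ½ k_n V_ov² = 0.5 × 6.87 × 0.685² = 1.61 mA.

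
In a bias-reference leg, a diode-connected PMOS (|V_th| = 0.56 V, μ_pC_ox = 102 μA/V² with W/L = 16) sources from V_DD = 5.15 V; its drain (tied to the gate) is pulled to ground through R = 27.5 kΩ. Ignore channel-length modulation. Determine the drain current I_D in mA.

I_D = 0.151 mA

With gate tied to drain, V_SG = V_SD ≥ V_SG − |V_th|, so the device is in saturation.
k_p = μ_pC_ox · (W/L) = 1.632 mA/V².
KCL at the drain: ½ k_p (V_SG − |V_th|)² = (V_DD − V_SG)/R.
Let x = V_SG − 0.56. Then 22.4 x² + x − 4.59 = 0, giving x = 0.431 V (positive root), so V_SG = 0.991 V.
I_D = (V_DD − V_SG)/R = (5.15 − 0.991) / 27.5 = 0.151 mA.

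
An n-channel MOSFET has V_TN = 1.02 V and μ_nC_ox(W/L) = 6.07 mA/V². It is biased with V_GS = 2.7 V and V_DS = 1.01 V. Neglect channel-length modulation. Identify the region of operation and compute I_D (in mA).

V_ov = V_GS − V_TN = 2.7 − 1.02 = 1.68 V.
Since V_DS = 1.01 V < V_ov = 1.68 V, the device is in the triode region.
I_D = k_n [V_ov · V_DS − ½ V_DS²] = 6.07 × [1.68 × 1.01 − 0.5 × 1.01²] = 7.2 mA.

Triode; I_D = 7.20 mA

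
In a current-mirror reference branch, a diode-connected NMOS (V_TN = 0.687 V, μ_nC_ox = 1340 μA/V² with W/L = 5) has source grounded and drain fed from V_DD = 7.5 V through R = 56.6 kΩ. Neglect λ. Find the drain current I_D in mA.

I_D = 0.117 mA

With gate tied to drain, V_GS = V_DS ≥ V_GS − V_TN, so the device is in saturation.
k_n = μ_nC_ox · (W/L) = 6.7 mA/V².
KCL at the drain: ½ k_n (V_GS − V_TN)² = (V_DD − V_GS)/R.
Let x = V_GS − 0.687. Then 190 x² + x − 6.813 = 0, giving x = 0.187 V (positive root), so V_GS = 0.874 V.
I_D = (V_DD − V_GS)/R = (7.5 − 0.874) / 56.6 = 0.117 mA.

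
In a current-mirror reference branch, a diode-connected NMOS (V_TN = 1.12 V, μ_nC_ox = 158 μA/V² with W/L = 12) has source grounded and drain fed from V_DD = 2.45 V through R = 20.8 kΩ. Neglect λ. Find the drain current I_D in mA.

With gate tied to drain, V_GS = V_DS ≥ V_GS − V_TN, so the device is in saturation.
k_n = μ_nC_ox · (W/L) = 1.896 mA/V².
KCL at the drain: ½ k_n (V_GS − V_TN)² = (V_DD − V_GS)/R.
Let x = V_GS − 1.12. Then 19.7 x² + x − 1.33 = 0, giving x = 0.236 V (positive root), so V_GS = 1.36 V.
I_D = (V_DD − V_GS)/R = (2.45 − 1.36) / 20.8 = 0.0526 mA.

I_D = 0.0526 mA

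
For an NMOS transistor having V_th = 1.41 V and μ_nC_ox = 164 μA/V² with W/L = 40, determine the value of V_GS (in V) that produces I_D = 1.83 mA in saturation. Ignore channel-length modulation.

V_GS = 2.16 V

k_n = μ_nC_ox · (W/L) = 6.56 mA/V².
In saturation I_D = ½ k_n (V_GS − V_th)², so V_GS − V_th = √(2 I_D / k_n) = √(2 × 1.83 / 6.56) = 0.747 V.
V_GS = 1.41 + 0.747 = 2.16 V.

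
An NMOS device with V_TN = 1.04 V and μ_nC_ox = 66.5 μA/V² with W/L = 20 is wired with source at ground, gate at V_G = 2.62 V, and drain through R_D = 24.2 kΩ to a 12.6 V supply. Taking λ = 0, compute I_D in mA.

V_GS = V_G = 2.62 V, so V_ov = 2.62 − 1.04 = 1.58 V.
k_n = μ_nC_ox · (W/L) = 1.33 mA/V².
Assume saturation: I_D = ½ k_n V_ov² = 0.5 × 1.33 × 1.58² = 1.66 mA, giving V_DS = V_DD − I_D R_D = 12.6 − 1.66 × 24.2 = -27.6 V.
But -27.6 V < V_ov = 1.58 V, so the device is actually in triode.
In triode I_D = k_n[V_ov V_DS − ½ V_DS²] and I_D = (V_DD − V_DS)/R_D. Equating: 16.1 V_DS² − 51.85 V_DS + 12.6 = 0, giving V_DS = 0.265 V (the root below V_ov).
I_D = (12.6 − 0.265) / 24.2 = 0.51 mA.

I_D = 0.510 mA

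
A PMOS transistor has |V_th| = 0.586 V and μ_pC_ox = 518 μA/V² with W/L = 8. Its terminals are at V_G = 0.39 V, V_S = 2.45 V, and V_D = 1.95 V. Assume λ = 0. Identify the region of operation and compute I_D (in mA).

Triode; I_D = 2.54 mA

V_SG = V_S − V_G = 2.45 − 0.39 = 2.06 V; V_SD = V_S − V_D = 2.45 − 1.95 = 0.5 V.
k_p = μ_pC_ox · (W/L) = 4.144 mA/V².
V_ov = V_SG − |V_th| = 2.06 − 0.586 = 1.47 V.
Since V_SD = 0.5 V < V_ov = 1.47 V, the device is in the triode region.
I_D = k_p [V_ov · V_SD − ½ V_SD²] = 4.144 × [1.47 × 0.5 − 0.5 × 0.5²] = 2.54 mA.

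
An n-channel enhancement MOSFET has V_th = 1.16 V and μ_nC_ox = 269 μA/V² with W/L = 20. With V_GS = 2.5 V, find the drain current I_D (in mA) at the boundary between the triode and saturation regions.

I_D = 4.83 mA

At the boundary V_DS = V_ov = V_GS − V_th = 2.5 − 1.16 = 1.34 V.
k_n = μ_nC_ox · (W/L) = 5.38 mA/V².
I_D = ½ k_n V_ov² = 0.5 × 5.38 × 1.34² = 4.83 mA.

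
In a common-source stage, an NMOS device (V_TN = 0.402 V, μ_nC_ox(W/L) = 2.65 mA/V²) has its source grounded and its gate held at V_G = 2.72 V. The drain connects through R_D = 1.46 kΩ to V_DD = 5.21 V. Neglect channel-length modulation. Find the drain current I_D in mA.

V_GS = V_G = 2.72 V, so V_ov = 2.72 − 0.402 = 2.32 V.
Assume saturation: I_D = ½ k_n V_ov² = 0.5 × 2.65 × 2.32² = 7.12 mA, giving V_DS = V_DD − I_D R_D = 5.21 − 7.12 × 1.46 = -5.18 V.
But -5.18 V < V_ov = 2.32 V, so the device is actually in triode.
In triode I_D = k_n[V_ov V_DS − ½ V_DS²] and I_D = (V_DD − V_DS)/R_D. Equating: 1.93 V_DS² − 9.968 V_DS + 5.21 = 0, giving V_DS = 0.59 V (the root below V_ov).
I_D = (5.21 − 0.59) / 1.46 = 3.16 mA.

I_D = 3.16 mA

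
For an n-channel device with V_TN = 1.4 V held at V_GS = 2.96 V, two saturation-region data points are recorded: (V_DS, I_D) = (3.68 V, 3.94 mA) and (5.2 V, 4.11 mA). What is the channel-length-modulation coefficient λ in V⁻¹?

λ = 0.0317 V⁻¹

With V_GS fixed, I_D ∝ (1 + λ V_DS) in saturation, so I_D2/I_D1 = (1 + λ V_DS2)/(1 + λ V_DS1).
4.11/3.94 = 1.043 = (1 + 5.2 λ)/(1 + 3.68 λ).
Solving: λ (I_D1 V_DS2 − I_D2 V_DS1) = I_D2 − I_D1, so λ = (4.11 − 3.94) / (3.94 × 5.2 − 4.11 × 3.68) = 0.17 / 5.36 = 0.0317 V⁻¹.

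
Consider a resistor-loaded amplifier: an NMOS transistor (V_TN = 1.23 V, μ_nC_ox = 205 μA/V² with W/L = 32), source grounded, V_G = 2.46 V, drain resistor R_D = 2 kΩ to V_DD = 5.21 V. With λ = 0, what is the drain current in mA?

I_D = 2.43 mA

V_GS = V_G = 2.46 V, so V_ov = 2.46 − 1.23 = 1.23 V.
k_n = μ_nC_ox · (W/L) = 6.56 mA/V².
Assume saturation: I_D = ½ k_n V_ov² = 0.5 × 6.56 × 1.23² = 4.96 mA, giving V_DS = V_DD − I_D R_D = 5.21 − 4.96 × 2 = -4.71 V.
But -4.71 V < V_ov = 1.23 V, so the device is actually in triode.
In triode I_D = k_n[V_ov V_DS − ½ V_DS²] and I_D = (V_DD − V_DS)/R_D. Equating: 6.56 V_DS² − 17.14 V_DS + 5.21 = 0, giving V_DS = 0.351 V (the root below V_ov).
I_D = (5.21 − 0.351) / 2 = 2.43 mA.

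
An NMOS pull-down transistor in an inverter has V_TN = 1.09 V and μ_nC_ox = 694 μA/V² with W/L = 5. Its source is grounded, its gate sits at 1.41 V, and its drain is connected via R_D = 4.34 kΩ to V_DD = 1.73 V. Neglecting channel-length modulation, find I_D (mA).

I_D = 0.178 mA

V_GS = V_G = 1.41 V, so V_ov = 1.41 − 1.09 = 0.32 V.
k_n = μ_nC_ox · (W/L) = 3.47 mA/V².
Assume saturation: I_D = ½ k_n V_ov² = 0.5 × 3.47 × 0.32² = 0.178 mA, giving V_DS = V_DD − I_D R_D = 1.73 − 0.178 × 4.34 = 0.959 V.
V_DS = 0.959 V ≥ V_ov = 0.32 V, confirming saturation.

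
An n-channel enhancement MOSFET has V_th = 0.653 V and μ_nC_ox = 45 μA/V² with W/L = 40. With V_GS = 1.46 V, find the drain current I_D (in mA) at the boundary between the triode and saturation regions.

At the boundary V_DS = V_ov = V_GS − V_th = 1.46 − 0.653 = 0.807 V.
k_n = μ_nC_ox · (W/L) = 1.8 mA/V².
I_D = ½ k_n V_ov² = 0.5 × 1.8 × 0.807² = 0.586 mA.

I_D = 0.586 mA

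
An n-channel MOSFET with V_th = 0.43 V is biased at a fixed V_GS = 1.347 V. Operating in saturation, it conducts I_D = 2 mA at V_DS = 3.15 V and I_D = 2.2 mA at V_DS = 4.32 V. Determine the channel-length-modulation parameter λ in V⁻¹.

λ = 0.117 V⁻¹

With V_GS fixed, I_D ∝ (1 + λ V_DS) in saturation, so I_D2/I_D1 = (1 + λ V_DS2)/(1 + λ V_DS1).
2.2/2 = 1.1 = (1 + 4.32 λ)/(1 + 3.15 λ).
Solving: λ (I_D1 V_DS2 − I_D2 V_DS1) = I_D2 − I_D1, so λ = (2.2 − 2) / (2 × 4.32 − 2.2 × 3.15) = 0.2 / 1.71 = 0.117 V⁻¹.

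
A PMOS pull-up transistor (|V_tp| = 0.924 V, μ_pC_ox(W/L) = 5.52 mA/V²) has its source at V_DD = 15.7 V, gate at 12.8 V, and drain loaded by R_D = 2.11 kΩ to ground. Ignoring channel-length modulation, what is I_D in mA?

V_SG = V_DD − V_G = 15.7 − 12.8 = 2.9 V, so V_ov = 2.9 − 0.924 = 1.98 V.
Assume saturation: I_D = ½ k_p V_ov² = 0.5 × 5.52 × 1.98² = 10.8 mA, giving V_SD = V_DD − I_D R_D = 15.7 − 10.8 × 2.11 = -7.04 V.
But -7.04 V < V_ov = 1.98 V, so the device is actually in triode.
In triode I_D = k_p[V_ov V_SD − ½ V_SD²] and I_D = (V_DD − V_SD)/R_D. Equating: 5.82 V_SD² − 24.01 V_SD + 15.7 = 0, giving V_SD = 0.815 V (the root below V_ov).
I_D = (15.7 − 0.815) / 2.11 = 7.05 mA.

I_D = 7.05 mA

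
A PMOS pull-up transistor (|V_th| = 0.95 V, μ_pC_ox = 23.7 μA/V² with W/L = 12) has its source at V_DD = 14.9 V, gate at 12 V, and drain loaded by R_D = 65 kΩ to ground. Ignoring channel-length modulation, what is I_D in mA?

V_SG = V_DD − V_G = 14.9 − 12 = 2.9 V, so V_ov = 2.9 − 0.95 = 1.95 V.
k_p = μ_pC_ox · (W/L) = 0.2844 mA/V².
Assume saturation: I_D = ½ k_p V_ov² = 0.5 × 0.2844 × 1.95² = 0.541 mA, giving V_SD = V_DD − I_D R_D = 14.9 − 0.541 × 65 = -20.2 V.
But -20.2 V < V_ov = 1.95 V, so the device is actually in triode.
In triode I_D = k_p[V_ov V_SD − ½ V_SD²] and I_D = (V_DD − V_SD)/R_D. Equating: 9.24 V_SD² − 37.05 V_SD + 14.9 = 0, giving V_SD = 0.453 V (the root below V_ov).
I_D = (14.9 − 0.453) / 65 = 0.222 mA.

I_D = 0.222 mA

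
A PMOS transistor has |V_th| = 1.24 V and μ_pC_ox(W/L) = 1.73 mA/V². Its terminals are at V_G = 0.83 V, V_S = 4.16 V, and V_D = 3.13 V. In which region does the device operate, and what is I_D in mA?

V_SG = V_S − V_G = 4.16 − 0.83 = 3.33 V; V_SD = V_S − V_D = 4.16 − 3.13 = 1.03 V.
V_ov = V_SG − |V_th| = 3.33 − 1.24 = 2.09 V.
Since V_SD = 1.03 V < V_ov = 2.09 V, the device is in the triode region.
I_D = k_p [V_ov · V_SD − ½ V_SD²] = 1.73 × [2.09 × 1.03 − 0.5 × 1.03²] = 2.81 mA.

Triode; I_D = 2.81 mA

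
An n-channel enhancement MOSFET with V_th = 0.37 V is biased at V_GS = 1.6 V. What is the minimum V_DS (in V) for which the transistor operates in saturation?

V_DS,sat = 1.23 V

The boundary between triode and saturation is V_DS = V_GS − V_th = V_ov.
V_ov = 1.6 − 0.37 = 1.23 V.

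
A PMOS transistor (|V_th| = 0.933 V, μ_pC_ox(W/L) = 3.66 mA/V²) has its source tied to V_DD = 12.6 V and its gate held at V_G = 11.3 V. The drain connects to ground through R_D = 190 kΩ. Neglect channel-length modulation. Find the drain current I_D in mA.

I_D = 0.0660 mA

V_SG = V_DD − V_G = 12.6 − 11.3 = 1.3 V, so V_ov = 1.3 − 0.933 = 0.367 V.
Assume saturation: I_D = ½ k_p V_ov² = 0.5 × 3.66 × 0.367² = 0.246 mA, giving V_SD = V_DD − I_D R_D = 12.6 − 0.246 × 190 = -34.2 V.
But -34.2 V < V_ov = 0.367 V, so the device is actually in triode.
In triode I_D = k_p[V_ov V_SD − ½ V_SD²] and I_D = (V_DD − V_SD)/R_D. Equating: 348 V_SD² − 256.2 V_SD + 12.6 = 0, giving V_SD = 0.053 V (the root below V_ov).
I_D = (12.6 − 0.053) / 190 = 0.066 mA.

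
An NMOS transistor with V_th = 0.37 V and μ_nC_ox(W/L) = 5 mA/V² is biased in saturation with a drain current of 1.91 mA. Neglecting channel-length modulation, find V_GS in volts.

In saturation I_D = ½ k_n (V_GS − V_th)², so V_GS − V_th = √(2 I_D / k_n) = √(2 × 1.91 / 5) = 0.874 V.
V_GS = 0.37 + 0.874 = 1.24 V.

V_GS = 1.24 V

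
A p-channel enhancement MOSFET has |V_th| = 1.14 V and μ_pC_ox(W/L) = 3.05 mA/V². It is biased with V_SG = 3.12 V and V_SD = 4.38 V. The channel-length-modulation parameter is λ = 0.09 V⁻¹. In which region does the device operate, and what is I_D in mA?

V_ov = V_SG − |V_th| = 3.12 − 1.14 = 1.98 V.
Since V_SD = 4.38 V ≥ V_ov = 1.98 V, the device is in saturation.
I_D = ½ k_p V_ov² (1 + λ V_SD) = 0.5 × 3.05 × 1.98² × (1 + 0.09 × 4.38) = 8.34 mA.

Saturation; I_D = 8.34 mA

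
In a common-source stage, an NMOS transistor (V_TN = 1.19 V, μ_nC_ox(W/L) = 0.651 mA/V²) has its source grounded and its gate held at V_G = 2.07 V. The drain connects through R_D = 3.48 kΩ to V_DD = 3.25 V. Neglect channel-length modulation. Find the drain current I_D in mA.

V_GS = V_G = 2.07 V, so V_ov = 2.07 − 1.19 = 0.88 V.
Assume saturation: I_D = ½ k_n V_ov² = 0.5 × 0.651 × 0.88² = 0.252 mA, giving V_DS = V_DD − I_D R_D = 3.25 − 0.252 × 3.48 = 2.37 V.
V_DS = 2.37 V ≥ V_ov = 0.88 V, confirming saturation.

I_D = 0.252 mA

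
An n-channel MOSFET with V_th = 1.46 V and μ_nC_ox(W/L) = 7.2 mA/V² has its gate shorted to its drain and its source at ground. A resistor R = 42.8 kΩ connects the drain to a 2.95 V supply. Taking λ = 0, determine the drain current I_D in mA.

With gate tied to drain, V_GS = V_DS ≥ V_GS − V_th, so the device is in saturation.
KCL at the drain: ½ k_n (V_GS − V_th)² = (V_DD − V_GS)/R.
Let x = V_GS − 1.46. Then 154 x² + x − 1.49 = 0, giving x = 0.0951 V (positive root), so V_GS = 1.56 V.
I_D = (V_DD − V_GS)/R = (2.95 − 1.56) / 42.8 = 0.0326 mA.

I_D = 0.0326 mA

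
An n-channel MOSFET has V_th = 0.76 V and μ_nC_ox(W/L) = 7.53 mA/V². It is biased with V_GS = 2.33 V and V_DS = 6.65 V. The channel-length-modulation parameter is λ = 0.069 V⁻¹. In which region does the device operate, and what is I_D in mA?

V_ov = V_GS − V_th = 2.33 − 0.76 = 1.57 V.
Since V_DS = 6.65 V ≥ V_ov = 1.57 V, the device is in saturation.
I_D = ½ k_n V_ov² (1 + λ V_DS) = 0.5 × 7.53 × 1.57² × (1 + 0.069 × 6.65) = 13.5 mA.

Saturation; I_D = 13.5 mA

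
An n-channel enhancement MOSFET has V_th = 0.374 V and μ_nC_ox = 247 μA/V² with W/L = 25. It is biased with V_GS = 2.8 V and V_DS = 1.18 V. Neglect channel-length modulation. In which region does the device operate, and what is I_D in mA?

k_n = μ_nC_ox · (W/L) = 6.175 mA/V².
V_ov = V_GS − V_th = 2.8 − 0.374 = 2.43 V.
Since V_DS = 1.18 V < V_ov = 2.43 V, the device is in the triode region.
I_D = k_n [V_ov · V_DS − ½ V_DS²] = 6.175 × [2.43 × 1.18 − 0.5 × 1.18²] = 13.4 mA.

Triode; I_D = 13.4 mA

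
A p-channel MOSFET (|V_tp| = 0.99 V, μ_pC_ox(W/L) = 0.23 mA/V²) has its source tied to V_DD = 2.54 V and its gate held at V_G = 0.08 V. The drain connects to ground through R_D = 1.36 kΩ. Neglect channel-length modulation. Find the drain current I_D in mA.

V_SG = V_DD − V_G = 2.54 − 0.08 = 2.46 V, so V_ov = 2.46 − 0.99 = 1.47 V.
Assume saturation: I_D = ½ k_p V_ov² = 0.5 × 0.23 × 1.47² = 0.249 mA, giving V_SD = V_DD − I_D R_D = 2.54 − 0.249 × 1.36 = 2.2 V.
V_SD = 2.2 V ≥ V_ov = 1.47 V, confirming saturation.

I_D = 0.249 mA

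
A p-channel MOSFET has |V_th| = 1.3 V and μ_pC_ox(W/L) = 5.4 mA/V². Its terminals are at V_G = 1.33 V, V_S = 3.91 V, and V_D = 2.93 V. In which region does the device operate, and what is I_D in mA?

V_SG = V_S − V_G = 3.91 − 1.33 = 2.58 V; V_SD = V_S − V_D = 3.91 − 2.93 = 0.98 V.
V_ov = V_SG − |V_th| = 2.58 − 1.3 = 1.28 V.
Since V_SD = 0.98 V < V_ov = 1.28 V, the device is in the triode region.
I_D = k_p [V_ov · V_SD − ½ V_SD²] = 5.4 × [1.28 × 0.98 − 0.5 × 0.98²] = 4.18 mA.

Triode; I_D = 4.18 mA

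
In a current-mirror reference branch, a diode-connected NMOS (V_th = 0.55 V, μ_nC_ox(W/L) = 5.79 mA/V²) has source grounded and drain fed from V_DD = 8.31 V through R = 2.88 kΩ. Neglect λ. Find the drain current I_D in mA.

I_D = 2.38 mA

With gate tied to drain, V_GS = V_DS ≥ V_GS − V_th, so the device is in saturation.
KCL at the drain: ½ k_n (V_GS − V_th)² = (V_DD − V_GS)/R.
Let x = V_GS − 0.55. Then 8.34 x² + x − 7.76 = 0, giving x = 0.907 V (positive root), so V_GS = 1.46 V.
I_D = (V_DD − V_GS)/R = (8.31 − 1.46) / 2.88 = 2.38 mA.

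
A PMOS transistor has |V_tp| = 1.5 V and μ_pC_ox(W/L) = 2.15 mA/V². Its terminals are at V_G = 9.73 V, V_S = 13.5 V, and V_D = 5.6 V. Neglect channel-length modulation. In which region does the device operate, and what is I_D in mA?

V_SG = V_S − V_G = 13.5 − 9.73 = 3.77 V; V_SD = V_S − V_D = 13.5 − 5.6 = 7.9 V.
V_ov = V_SG − |V_tp| = 3.77 − 1.5 = 2.27 V.
Since V_SD = 7.9 V ≥ V_ov = 2.27 V, the device is in saturation.
I_D = ½ k_p V_ov² = 0.5 × 2.15 × 2.27² = 5.54 mA.

Saturation; I_D = 5.54 mA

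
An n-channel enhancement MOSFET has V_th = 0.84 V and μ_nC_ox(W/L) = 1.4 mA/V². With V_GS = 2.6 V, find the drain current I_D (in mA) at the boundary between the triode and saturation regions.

I_D = 2.17 mA

At the boundary V_DS = V_ov = V_GS − V_th = 2.6 − 0.84 = 1.76 V.
I_D = ½ k_n V_ov² = 0.5 × 1.4 × 1.76² = 2.17 mA.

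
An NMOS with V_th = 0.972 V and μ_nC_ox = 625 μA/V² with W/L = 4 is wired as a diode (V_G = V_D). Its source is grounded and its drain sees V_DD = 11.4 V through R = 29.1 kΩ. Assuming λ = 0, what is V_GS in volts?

With gate tied to drain, V_GS = V_DS ≥ V_GS − V_th, so the device is in saturation.
k_n = μ_nC_ox · (W/L) = 2.5 mA/V².
KCL at the drain: ½ k_n (V_GS − V_th)² = (V_DD − V_GS)/R.
Let x = V_GS − 0.972. Then 36.4 x² + x − 10.43 = 0, giving x = 0.522 V (positive root), so V_GS = 1.49 V.
I_D = (V_DD − V_GS)/R = (11.4 − 1.49) / 29.1 = 0.34 mA.

V_GS = 1.49 V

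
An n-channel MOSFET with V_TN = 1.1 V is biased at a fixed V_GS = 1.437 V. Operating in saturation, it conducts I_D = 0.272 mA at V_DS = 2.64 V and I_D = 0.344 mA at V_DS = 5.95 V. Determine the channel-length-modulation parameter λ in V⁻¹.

λ = 0.101 V⁻¹

With V_GS fixed, I_D ∝ (1 + λ V_DS) in saturation, so I_D2/I_D1 = (1 + λ V_DS2)/(1 + λ V_DS1).
0.344/0.272 = 1.265 = (1 + 5.95 λ)/(1 + 2.64 λ).
Solving: λ (I_D1 V_DS2 − I_D2 V_DS1) = I_D2 − I_D1, so λ = (0.344 − 0.272) / (0.272 × 5.95 − 0.344 × 2.64) = 0.072 / 0.71 = 0.101 V⁻¹.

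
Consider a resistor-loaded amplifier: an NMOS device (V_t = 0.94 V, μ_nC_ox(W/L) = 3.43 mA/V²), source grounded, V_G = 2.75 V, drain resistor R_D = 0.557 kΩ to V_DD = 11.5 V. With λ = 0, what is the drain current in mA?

V_GS = V_G = 2.75 V, so V_ov = 2.75 − 0.94 = 1.81 V.
Assume saturation: I_D = ½ k_n V_ov² = 0.5 × 3.43 × 1.81² = 5.62 mA, giving V_DS = V_DD − I_D R_D = 11.5 − 5.62 × 0.557 = 8.37 V.
V_DS = 8.37 V ≥ V_ov = 1.81 V, confirming saturation.

I_D = 5.62 mA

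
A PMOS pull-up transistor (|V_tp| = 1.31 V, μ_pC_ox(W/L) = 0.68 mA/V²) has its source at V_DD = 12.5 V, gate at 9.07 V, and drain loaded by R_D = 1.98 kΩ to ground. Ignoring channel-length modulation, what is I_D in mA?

I_D = 1.53 mA

V_SG = V_DD − V_G = 12.5 − 9.07 = 3.43 V, so V_ov = 3.43 − 1.31 = 2.12 V.
Assume saturation: I_D = ½ k_p V_ov² = 0.5 × 0.68 × 2.12² = 1.53 mA, giving V_SD = V_DD − I_D R_D = 12.5 − 1.53 × 1.98 = 9.47 V.
V_SD = 9.47 V ≥ V_ov = 2.12 V, confirming saturation.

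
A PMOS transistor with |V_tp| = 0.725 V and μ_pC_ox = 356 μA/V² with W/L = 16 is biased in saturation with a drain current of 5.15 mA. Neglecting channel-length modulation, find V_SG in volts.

V_SG = 2.07 V

k_p = μ_pC_ox · (W/L) = 5.696 mA/V².
In saturation I_D = ½ k_p (V_SG − |V_tp|)², so V_SG − |V_tp| = √(2 I_D / k_p) = √(2 × 5.15 / 5.696) = 1.34 V.
V_SG = 0.725 + 1.34 = 2.07 V.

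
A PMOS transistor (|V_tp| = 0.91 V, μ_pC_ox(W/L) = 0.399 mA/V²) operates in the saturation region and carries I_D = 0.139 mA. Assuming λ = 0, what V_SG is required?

V_SG = 1.74 V

In saturation I_D = ½ k_p (V_SG − |V_tp|)², so V_SG − |V_tp| = √(2 I_D / k_p) = √(2 × 0.139 / 0.399) = 0.835 V.
V_SG = 0.91 + 0.835 = 1.74 V.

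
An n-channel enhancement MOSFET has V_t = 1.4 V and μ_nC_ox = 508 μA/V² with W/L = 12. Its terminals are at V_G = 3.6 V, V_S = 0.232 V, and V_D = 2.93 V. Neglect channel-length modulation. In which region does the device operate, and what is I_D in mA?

V_GS = V_G − V_S = 3.6 − 0.232 = 3.37 V; V_DS = V_D − V_S = 2.93 − 0.232 = 2.7 V.
k_n = μ_nC_ox · (W/L) = 6.096 mA/V².
V_ov = V_GS − V_t = 3.37 − 1.4 = 1.97 V.
Since V_DS = 2.7 V ≥ V_ov = 1.97 V, the device is in saturation.
I_D = ½ k_n V_ov² = 0.5 × 6.096 × 1.97² = 11.8 mA.

Saturation; I_D = 11.8 mA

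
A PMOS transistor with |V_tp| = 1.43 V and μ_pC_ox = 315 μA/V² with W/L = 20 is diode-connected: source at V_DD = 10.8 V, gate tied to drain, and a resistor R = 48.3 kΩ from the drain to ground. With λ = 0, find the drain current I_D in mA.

With gate tied to drain, V_SG = V_SD ≥ V_SG − |V_tp|, so the device is in saturation.
k_p = μ_pC_ox · (W/L) = 6.3 mA/V².
KCL at the drain: ½ k_p (V_SG − |V_tp|)² = (V_DD − V_SG)/R.
Let x = V_SG − 1.43. Then 152 x² + x − 9.37 = 0, giving x = 0.245 V (positive root), so V_SG = 1.67 V.
I_D = (V_DD − V_SG)/R = (10.8 − 1.67) / 48.3 = 0.189 mA.

I_D = 0.189 mA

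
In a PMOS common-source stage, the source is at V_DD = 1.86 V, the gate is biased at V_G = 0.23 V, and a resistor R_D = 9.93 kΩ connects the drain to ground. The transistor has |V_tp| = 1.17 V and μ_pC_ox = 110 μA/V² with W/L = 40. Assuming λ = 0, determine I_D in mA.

I_D = 0.177 mA

V_SG = V_DD − V_G = 1.86 − 0.23 = 1.63 V, so V_ov = 1.63 − 1.17 = 0.46 V.
k_p = μ_pC_ox · (W/L) = 4.4 mA/V².
Assume saturation: I_D = ½ k_p V_ov² = 0.5 × 4.4 × 0.46² = 0.466 mA, giving V_SD = V_DD − I_D R_D = 1.86 − 0.466 × 9.93 = -2.76 V.
But -2.76 V < V_ov = 0.46 V, so the device is actually in triode.
In triode I_D = k_p[V_ov V_SD − ½ V_SD²] and I_D = (V_DD − V_SD)/R_D. Equating: 21.8 V_SD² − 21.1 V_SD + 1.86 = 0, giving V_SD = 0.0981 V (the root below V_ov).
I_D = (1.86 − 0.0981) / 9.93 = 0.177 mA.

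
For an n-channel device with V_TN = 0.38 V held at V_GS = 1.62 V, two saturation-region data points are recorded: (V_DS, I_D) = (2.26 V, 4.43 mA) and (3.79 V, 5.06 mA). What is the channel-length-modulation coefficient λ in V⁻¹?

With V_GS fixed, I_D ∝ (1 + λ V_DS) in saturation, so I_D2/I_D1 = (1 + λ V_DS2)/(1 + λ V_DS1).
5.06/4.43 = 1.142 = (1 + 3.79 λ)/(1 + 2.26 λ).
Solving: λ (I_D1 V_DS2 − I_D2 V_DS1) = I_D2 − I_D1, so λ = (5.06 − 4.43) / (4.43 × 3.79 − 5.06 × 2.26) = 0.63 / 5.35 = 0.118 V⁻¹.

λ = 0.118 V⁻¹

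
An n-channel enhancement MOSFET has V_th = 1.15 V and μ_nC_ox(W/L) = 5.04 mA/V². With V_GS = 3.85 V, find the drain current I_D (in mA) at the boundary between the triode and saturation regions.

At the boundary V_DS = V_ov = V_GS − V_th = 3.85 − 1.15 = 2.7 V.
I_D = ½ k_n V_ov² = 0.5 × 5.04 × 2.7² = 18.4 mA.

I_D = 18.4 mA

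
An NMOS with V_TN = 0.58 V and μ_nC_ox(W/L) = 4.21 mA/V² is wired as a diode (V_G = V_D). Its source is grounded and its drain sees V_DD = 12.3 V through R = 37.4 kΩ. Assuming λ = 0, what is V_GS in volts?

V_GS = 0.960 V

With gate tied to drain, V_GS = V_DS ≥ V_GS − V_TN, so the device is in saturation.
KCL at the drain: ½ k_n (V_GS − V_TN)² = (V_DD − V_GS)/R.
Let x = V_GS − 0.58. Then 78.7 x² + x − 11.72 = 0, giving x = 0.38 V (positive root), so V_GS = 0.96 V.
I_D = (V_DD − V_GS)/R = (12.3 − 0.96) / 37.4 = 0.303 mA.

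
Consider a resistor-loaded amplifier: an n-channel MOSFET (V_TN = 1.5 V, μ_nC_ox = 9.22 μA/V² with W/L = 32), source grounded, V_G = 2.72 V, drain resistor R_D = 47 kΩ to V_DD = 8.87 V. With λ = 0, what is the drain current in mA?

I_D = 0.175 mA

V_GS = V_G = 2.72 V, so V_ov = 2.72 − 1.5 = 1.22 V.
k_n = μ_nC_ox · (W/L) = 0.295 mA/V².
Assume saturation: I_D = ½ k_n V_ov² = 0.5 × 0.295 × 1.22² = 0.22 mA, giving V_DS = V_DD − I_D R_D = 8.87 − 0.22 × 47 = -1.45 V.
But -1.45 V < V_ov = 1.22 V, so the device is actually in triode.
In triode I_D = k_n[V_ov V_DS − ½ V_DS²] and I_D = (V_DD − V_DS)/R_D. Equating: 6.93 V_DS² − 17.92 V_DS + 8.87 = 0, giving V_DS = 0.667 V (the root below V_ov).
I_D = (8.87 − 0.667) / 47 = 0.175 mA.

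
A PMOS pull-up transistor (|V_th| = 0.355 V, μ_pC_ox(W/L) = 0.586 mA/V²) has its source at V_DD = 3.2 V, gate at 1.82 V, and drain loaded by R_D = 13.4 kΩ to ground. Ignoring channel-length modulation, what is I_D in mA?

V_SG = V_DD − V_G = 3.2 − 1.82 = 1.38 V, so V_ov = 1.38 − 0.355 = 1.03 V.
Assume saturation: I_D = ½ k_p V_ov² = 0.5 × 0.586 × 1.03² = 0.308 mA, giving V_SD = V_DD − I_D R_D = 3.2 − 0.308 × 13.4 = -0.925 V.
But -0.925 V < V_ov = 1.03 V, so the device is actually in triode.
In triode I_D = k_p[V_ov V_SD − ½ V_SD²] and I_D = (V_DD − V_SD)/R_D. Equating: 3.93 V_SD² − 9.049 V_SD + 3.2 = 0, giving V_SD = 0.436 V (the root below V_ov).
I_D = (3.2 − 0.436) / 13.4 = 0.206 mA.

I_D = 0.206 mA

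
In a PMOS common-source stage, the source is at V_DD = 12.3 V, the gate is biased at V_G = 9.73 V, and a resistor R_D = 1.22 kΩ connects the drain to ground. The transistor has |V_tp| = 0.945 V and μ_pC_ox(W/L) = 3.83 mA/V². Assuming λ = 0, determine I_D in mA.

V_SG = V_DD − V_G = 12.3 − 9.73 = 2.57 V, so V_ov = 2.57 − 0.945 = 1.63 V.
Assume saturation: I_D = ½ k_p V_ov² = 0.5 × 3.83 × 1.63² = 5.06 mA, giving V_SD = V_DD − I_D R_D = 12.3 − 5.06 × 1.22 = 6.13 V.
V_SD = 6.13 V ≥ V_ov = 1.63 V, confirming saturation.

I_D = 5.06 mA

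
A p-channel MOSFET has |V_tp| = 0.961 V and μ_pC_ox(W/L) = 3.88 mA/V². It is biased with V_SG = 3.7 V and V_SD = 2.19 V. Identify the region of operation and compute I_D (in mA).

V_ov = V_SG − |V_tp| = 3.7 − 0.961 = 2.74 V.
Since V_SD = 2.19 V < V_ov = 2.74 V, the device is in the triode region.
I_D = k_p [V_ov · V_SD − ½ V_SD²] = 3.88 × [2.74 × 2.19 − 0.5 × 2.19²] = 14 mA.

Triode; I_D = 14.0 mA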